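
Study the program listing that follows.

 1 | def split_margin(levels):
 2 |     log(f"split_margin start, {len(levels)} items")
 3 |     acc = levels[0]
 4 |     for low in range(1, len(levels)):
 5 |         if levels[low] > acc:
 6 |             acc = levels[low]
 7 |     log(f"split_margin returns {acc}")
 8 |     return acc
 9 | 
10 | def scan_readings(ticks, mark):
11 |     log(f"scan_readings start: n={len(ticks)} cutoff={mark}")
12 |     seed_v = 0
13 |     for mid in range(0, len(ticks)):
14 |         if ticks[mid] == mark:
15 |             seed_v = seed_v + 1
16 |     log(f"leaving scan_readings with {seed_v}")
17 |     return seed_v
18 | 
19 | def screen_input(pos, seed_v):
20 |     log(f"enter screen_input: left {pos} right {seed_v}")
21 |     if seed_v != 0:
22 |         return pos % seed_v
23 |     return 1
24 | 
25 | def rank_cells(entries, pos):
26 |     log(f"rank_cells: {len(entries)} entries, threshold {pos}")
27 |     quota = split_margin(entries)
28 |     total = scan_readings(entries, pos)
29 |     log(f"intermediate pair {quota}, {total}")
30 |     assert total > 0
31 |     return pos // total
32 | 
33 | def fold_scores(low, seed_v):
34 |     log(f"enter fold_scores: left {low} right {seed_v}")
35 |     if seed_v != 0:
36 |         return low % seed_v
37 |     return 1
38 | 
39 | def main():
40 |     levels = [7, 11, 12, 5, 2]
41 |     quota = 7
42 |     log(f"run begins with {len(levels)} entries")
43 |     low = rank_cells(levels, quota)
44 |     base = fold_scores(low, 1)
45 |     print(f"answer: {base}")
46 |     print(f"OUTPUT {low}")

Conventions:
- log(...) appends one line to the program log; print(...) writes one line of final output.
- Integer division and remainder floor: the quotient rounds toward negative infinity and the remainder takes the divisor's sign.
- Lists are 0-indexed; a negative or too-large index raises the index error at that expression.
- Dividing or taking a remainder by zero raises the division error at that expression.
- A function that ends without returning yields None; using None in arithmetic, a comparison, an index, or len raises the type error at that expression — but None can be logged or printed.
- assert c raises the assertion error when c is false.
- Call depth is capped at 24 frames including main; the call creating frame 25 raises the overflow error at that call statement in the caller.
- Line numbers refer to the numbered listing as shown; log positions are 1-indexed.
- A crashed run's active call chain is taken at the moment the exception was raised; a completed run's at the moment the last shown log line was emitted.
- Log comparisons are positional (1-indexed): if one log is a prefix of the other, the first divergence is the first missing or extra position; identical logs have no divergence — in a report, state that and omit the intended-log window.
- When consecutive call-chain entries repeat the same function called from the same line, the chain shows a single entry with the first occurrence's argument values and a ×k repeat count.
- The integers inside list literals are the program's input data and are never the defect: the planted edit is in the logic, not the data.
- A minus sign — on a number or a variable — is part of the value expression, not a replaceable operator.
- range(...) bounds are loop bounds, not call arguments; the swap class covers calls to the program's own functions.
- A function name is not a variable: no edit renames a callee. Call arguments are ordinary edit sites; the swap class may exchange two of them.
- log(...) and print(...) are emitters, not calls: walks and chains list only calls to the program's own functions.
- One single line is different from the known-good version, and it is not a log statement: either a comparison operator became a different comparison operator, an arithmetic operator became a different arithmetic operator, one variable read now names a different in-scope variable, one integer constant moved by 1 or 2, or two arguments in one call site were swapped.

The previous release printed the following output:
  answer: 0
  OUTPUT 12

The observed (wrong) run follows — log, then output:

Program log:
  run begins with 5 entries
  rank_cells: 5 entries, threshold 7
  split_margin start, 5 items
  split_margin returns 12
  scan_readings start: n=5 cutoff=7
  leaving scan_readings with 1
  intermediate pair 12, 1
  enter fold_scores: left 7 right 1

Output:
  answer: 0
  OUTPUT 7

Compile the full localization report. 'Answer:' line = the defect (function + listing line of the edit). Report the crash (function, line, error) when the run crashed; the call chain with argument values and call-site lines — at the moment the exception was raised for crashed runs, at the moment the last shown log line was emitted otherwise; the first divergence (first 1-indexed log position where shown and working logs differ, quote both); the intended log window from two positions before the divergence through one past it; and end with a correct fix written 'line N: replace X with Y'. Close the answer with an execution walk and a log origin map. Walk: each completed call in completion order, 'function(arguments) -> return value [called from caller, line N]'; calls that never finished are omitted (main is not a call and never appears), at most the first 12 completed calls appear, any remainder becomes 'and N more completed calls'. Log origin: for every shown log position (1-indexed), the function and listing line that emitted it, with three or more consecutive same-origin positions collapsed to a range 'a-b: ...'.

Answer: the defect is in rank_cells at line 31.
Key fact: Everything matches until log position 8, which reads 'enter fold_scores: left 7 right 1' in place of 'enter fold_scores: left 12 right 1'.
Call chain: main -> fold_scores(7, 1) (called at line 44).
First divergence: at position 8 the run shows 'enter fold_scores: left 7 right 1' where the working version logs 'enter fold_scores: left 12 right 1'.
Intended log window:
  6: leaving scan_readings with 1
  7: intermediate pair 12, 1
  8: enter fold_scores: left 12 right 1
Execution walk:
  split_margin([7, 11, 12, 5, 2]) -> 12  [called from rank_cells, line 27]
  scan_readings([7, 11, 12, 5, 2], 7) -> 1  [called from rank_cells, line 28]
  rank_cells([7, 11, 12, 5, 2], 7) -> 7  [called from main, line 43]
  fold_scores(7, 1) -> 0  [called from main, line 44]
Log origins:
  1: logged in main at line 42
  2: logged in rank_cells at line 26
  3: logged in split_margin at line 2
  4: logged in split_margin at line 7
  5: logged in scan_readings at line 11
  6: logged in scan_readings at line 16
  7: logged in rank_cells at line 29
  8: logged in fold_scores at line 34
A correct fix: line 31: replace `pos` with `quota`.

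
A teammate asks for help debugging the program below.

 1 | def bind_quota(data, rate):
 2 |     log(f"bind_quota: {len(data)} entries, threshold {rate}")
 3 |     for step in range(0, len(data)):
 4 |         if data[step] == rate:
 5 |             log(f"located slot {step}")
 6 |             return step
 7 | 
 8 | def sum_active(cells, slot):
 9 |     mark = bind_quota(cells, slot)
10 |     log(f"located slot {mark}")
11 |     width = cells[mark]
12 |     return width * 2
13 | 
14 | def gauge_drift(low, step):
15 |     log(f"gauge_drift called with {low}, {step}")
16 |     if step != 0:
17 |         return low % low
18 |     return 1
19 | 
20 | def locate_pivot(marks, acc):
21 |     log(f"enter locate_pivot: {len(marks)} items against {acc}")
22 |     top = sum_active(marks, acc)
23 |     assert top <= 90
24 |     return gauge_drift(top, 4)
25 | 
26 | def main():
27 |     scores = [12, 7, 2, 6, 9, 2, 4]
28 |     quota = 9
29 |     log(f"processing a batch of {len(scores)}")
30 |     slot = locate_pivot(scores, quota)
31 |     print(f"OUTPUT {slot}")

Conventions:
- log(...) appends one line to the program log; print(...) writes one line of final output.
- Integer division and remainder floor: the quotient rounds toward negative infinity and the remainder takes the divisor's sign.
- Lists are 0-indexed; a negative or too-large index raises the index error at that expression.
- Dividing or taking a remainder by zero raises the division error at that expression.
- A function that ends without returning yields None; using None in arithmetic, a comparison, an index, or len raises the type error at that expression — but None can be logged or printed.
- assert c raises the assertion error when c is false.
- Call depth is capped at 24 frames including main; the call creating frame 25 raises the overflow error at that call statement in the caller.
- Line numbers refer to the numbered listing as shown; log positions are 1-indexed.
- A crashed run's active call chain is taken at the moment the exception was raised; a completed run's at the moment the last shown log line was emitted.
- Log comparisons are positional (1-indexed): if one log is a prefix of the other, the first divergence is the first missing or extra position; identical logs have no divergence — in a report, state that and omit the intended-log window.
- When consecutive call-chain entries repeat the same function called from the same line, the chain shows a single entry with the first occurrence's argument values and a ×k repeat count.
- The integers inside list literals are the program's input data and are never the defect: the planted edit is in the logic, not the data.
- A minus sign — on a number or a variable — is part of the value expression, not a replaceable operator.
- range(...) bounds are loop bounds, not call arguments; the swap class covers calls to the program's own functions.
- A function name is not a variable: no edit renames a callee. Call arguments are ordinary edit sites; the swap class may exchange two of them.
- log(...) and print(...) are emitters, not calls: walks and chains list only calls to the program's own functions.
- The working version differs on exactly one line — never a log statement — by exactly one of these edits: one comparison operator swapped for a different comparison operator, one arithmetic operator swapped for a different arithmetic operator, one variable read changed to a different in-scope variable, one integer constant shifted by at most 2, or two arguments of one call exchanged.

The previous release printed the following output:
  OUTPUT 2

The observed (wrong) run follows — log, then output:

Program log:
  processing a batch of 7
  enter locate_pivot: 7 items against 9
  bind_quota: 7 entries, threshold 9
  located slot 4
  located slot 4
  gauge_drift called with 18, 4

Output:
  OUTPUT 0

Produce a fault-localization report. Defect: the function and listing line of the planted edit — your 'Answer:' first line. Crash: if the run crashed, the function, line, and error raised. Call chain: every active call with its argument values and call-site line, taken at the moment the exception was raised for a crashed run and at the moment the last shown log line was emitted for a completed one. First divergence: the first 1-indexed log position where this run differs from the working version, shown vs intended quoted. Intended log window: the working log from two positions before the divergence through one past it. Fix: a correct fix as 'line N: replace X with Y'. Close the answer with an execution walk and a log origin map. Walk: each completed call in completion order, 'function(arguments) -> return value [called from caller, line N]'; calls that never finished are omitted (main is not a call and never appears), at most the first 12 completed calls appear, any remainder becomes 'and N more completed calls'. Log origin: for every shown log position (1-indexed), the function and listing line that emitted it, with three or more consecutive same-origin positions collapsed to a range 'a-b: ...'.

Answer: the defect is in gauge_drift at line 17.
Key fact: Log streams are identical — the defect surfaces only in the printed output.
Call chain: main -> locate_pivot([12, 7, 2, 6, 9, 2, 4], 9) (called at line 30) -> gauge_drift(18, 4) (called at line 24).
First divergence: none; the two logs match at every position.
Execution walk:
  bind_quota([12, 7, 2, 6, 9, 2, 4], 9) -> 4  [called from sum_active, line 9]
  sum_active([12, 7, 2, 6, 9, 2, 4], 9) -> 18  [called from locate_pivot, line 22]
  gauge_drift(18, 4) -> 0  [called from locate_pivot, line 24]
  locate_pivot([12, 7, 2, 6, 9, 2, 4], 9) -> 0  [called from main, line 30]
Log origins:
  1: emitted by main (line 29)
  2: emitted by locate_pivot (line 21)
  3: emitted by bind_quota (line 2)
  4: emitted by bind_quota (line 5)
  5: emitted by sum_active (line 10)
  6: emitted by gauge_drift (line 15)
A correct fix: line 17: replace `low % low` with `low % step`.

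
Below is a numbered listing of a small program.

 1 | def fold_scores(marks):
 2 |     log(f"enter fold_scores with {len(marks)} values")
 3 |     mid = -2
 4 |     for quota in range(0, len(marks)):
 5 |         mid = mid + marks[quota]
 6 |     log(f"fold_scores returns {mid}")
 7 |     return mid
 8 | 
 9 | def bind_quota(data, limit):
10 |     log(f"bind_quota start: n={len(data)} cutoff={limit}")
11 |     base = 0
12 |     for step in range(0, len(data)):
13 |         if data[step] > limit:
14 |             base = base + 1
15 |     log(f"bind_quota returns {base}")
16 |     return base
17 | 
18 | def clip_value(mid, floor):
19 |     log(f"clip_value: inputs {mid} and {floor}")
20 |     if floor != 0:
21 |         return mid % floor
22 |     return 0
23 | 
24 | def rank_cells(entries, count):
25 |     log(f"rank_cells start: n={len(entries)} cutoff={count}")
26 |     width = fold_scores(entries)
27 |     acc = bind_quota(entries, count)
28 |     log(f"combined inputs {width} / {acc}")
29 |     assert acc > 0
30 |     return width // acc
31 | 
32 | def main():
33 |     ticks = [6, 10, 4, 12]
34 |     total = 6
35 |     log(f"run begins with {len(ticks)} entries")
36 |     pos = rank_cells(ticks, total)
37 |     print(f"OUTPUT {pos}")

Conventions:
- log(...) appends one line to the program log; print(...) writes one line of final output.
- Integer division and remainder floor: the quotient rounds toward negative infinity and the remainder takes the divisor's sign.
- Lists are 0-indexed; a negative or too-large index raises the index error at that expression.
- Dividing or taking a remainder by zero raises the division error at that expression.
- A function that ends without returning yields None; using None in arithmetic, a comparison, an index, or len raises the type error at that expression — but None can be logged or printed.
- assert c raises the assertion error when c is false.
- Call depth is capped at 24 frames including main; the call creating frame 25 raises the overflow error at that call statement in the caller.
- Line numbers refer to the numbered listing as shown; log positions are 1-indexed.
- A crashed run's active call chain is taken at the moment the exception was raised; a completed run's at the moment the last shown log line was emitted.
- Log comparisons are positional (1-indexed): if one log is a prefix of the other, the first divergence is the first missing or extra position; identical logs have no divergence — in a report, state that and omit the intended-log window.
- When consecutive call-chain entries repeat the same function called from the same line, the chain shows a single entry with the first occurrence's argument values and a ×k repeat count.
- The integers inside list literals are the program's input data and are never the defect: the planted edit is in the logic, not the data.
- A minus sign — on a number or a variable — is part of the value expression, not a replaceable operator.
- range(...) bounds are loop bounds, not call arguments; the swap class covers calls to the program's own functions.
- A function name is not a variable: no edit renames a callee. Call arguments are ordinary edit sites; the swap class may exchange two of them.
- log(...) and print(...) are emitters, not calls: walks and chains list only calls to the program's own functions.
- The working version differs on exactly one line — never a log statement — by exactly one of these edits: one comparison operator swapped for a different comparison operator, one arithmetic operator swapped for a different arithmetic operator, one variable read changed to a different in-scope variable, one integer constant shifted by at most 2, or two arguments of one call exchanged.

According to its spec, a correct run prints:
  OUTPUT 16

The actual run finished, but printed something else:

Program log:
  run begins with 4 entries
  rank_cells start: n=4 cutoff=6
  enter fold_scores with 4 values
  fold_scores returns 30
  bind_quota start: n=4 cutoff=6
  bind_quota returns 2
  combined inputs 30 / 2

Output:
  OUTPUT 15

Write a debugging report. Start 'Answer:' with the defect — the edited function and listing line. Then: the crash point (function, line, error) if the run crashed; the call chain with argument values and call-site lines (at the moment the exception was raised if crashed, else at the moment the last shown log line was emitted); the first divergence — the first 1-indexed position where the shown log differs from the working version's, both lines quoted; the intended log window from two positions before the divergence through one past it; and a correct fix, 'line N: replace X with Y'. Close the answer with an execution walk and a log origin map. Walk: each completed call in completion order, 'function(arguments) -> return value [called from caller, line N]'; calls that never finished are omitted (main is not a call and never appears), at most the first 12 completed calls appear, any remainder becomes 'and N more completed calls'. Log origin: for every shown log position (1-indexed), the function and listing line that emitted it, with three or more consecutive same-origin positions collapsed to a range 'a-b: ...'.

Answer: the defect is in fold_scores at line 3.
The tell: Everything matches until log position 4, which reads 'fold_scores returns 30' in place of 'fold_scores returns 32'.
Call chain: main -> rank_cells([6, 10, 4, 12], 6) (called at line 36).
First divergence: position 4; shown 'fold_scores returns 30' vs intended 'fold_scores returns 32'.
Intended log window:
  2: rank_cells start: n=4 cutoff=6
  3: enter fold_scores with 4 values
  4: fold_scores returns 32
  5: bind_quota start: n=4 cutoff=6
Execution walk:
  fold_scores([6, 10, 4, 12]) -> 30  [called from rank_cells, line 26]
  bind_quota([6, 10, 4, 12], 6) -> 2  [called from rank_cells, line 27]
  rank_cells([6, 10, 4, 12], 6) -> 15  [called from main, line 36]
Log line origins:
  1 — main, line 35
  2 — rank_cells, line 25
  3 — fold_scores, line 2
  4 — fold_scores, line 6
  5 — bind_quota, line 10
  6 — bind_quota, line 15
  7 — rank_cells, line 28
A correct fix: line 3: replace `-2` with `0`.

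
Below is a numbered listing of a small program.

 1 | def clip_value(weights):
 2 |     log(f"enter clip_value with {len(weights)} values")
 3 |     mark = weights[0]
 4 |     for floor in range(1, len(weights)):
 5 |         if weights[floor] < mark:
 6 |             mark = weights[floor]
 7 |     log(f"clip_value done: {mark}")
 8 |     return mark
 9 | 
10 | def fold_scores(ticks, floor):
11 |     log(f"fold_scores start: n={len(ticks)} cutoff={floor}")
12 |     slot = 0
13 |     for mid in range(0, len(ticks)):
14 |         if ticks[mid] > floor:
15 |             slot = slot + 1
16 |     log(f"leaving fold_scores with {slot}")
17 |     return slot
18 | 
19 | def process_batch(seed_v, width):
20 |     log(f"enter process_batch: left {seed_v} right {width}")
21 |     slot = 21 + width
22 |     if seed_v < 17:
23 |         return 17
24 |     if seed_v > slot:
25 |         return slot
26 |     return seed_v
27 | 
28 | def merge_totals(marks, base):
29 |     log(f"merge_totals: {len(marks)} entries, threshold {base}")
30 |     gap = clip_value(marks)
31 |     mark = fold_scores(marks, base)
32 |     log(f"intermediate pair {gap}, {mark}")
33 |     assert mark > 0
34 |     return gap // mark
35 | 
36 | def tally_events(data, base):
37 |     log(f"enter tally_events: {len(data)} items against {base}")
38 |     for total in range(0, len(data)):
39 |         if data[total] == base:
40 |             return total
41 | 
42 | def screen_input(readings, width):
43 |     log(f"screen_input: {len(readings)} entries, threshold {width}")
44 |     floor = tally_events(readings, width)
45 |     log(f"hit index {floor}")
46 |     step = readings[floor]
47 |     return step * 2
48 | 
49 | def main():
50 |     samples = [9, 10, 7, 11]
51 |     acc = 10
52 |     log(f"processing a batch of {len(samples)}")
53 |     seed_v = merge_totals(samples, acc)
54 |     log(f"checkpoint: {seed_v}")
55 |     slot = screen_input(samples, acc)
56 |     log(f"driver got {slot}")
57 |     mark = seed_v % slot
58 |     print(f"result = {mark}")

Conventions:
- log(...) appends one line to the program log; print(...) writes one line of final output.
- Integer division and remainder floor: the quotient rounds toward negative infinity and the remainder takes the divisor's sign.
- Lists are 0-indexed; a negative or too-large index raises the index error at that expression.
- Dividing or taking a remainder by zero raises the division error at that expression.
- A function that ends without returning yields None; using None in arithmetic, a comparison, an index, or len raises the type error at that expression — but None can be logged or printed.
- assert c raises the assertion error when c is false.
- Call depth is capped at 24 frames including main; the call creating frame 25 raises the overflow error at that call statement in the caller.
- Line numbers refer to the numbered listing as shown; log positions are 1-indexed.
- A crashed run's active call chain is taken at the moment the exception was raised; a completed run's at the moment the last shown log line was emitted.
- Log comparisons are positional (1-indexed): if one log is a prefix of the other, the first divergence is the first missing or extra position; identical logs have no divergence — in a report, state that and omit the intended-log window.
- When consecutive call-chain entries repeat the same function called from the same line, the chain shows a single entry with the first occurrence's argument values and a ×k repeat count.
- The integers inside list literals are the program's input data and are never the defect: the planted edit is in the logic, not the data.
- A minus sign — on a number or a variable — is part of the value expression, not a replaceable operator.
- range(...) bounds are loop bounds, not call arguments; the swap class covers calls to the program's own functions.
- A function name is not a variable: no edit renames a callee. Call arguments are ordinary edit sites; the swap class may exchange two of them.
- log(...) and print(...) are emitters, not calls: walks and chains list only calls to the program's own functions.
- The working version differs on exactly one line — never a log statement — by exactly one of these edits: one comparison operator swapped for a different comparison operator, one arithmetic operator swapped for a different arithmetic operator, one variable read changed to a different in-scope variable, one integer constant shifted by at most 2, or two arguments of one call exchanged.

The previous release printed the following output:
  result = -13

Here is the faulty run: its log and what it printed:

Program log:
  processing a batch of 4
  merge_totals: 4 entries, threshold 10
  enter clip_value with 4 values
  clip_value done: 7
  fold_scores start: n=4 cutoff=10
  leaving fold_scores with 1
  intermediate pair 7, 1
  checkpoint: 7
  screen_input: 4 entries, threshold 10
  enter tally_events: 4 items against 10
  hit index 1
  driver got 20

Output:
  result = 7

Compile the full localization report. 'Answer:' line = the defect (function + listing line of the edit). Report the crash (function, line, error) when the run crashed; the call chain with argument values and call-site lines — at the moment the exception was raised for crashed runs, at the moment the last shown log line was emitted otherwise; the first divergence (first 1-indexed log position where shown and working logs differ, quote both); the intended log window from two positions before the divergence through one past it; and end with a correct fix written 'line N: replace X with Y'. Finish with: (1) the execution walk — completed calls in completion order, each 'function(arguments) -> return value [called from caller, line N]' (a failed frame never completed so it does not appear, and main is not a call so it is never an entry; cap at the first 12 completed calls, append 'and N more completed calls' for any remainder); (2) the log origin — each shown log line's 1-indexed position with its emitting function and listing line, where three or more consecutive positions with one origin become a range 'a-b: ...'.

Answer: the defect is in main at line 57.
Key fact: The logs agree in full; only the final output differs.
Call chain: main.
First divergence: none — the logs agree in full.
Execution walk:
  clip_value([9, 10, 7, 11]) -> 7  [called from merge_totals, line 30]
  fold_scores([9, 10, 7, 11], 10) -> 1  [called from merge_totals, line 31]
  merge_totals([9, 10, 7, 11], 10) -> 7  [called from main, line 53]
  tally_events([9, 10, 7, 11], 10) -> 1  [called from screen_input, line 44]
  screen_input([9, 10, 7, 11], 10) -> 20  [called from main, line 55]
Log origin:
  1: from main, line 52
  2: from merge_totals, line 29
  3: from clip_value, line 2
  4: from clip_value, line 7
  5: from fold_scores, line 11
  6: from fold_scores, line 16
  7: from merge_totals, line 32
  8: from main, line 54
  9: from screen_input, line 43
  10: from tally_events, line 37
  11: from screen_input, line 45
  12: from main, line 56
A correct fix: line 57: replace `%` with `-`.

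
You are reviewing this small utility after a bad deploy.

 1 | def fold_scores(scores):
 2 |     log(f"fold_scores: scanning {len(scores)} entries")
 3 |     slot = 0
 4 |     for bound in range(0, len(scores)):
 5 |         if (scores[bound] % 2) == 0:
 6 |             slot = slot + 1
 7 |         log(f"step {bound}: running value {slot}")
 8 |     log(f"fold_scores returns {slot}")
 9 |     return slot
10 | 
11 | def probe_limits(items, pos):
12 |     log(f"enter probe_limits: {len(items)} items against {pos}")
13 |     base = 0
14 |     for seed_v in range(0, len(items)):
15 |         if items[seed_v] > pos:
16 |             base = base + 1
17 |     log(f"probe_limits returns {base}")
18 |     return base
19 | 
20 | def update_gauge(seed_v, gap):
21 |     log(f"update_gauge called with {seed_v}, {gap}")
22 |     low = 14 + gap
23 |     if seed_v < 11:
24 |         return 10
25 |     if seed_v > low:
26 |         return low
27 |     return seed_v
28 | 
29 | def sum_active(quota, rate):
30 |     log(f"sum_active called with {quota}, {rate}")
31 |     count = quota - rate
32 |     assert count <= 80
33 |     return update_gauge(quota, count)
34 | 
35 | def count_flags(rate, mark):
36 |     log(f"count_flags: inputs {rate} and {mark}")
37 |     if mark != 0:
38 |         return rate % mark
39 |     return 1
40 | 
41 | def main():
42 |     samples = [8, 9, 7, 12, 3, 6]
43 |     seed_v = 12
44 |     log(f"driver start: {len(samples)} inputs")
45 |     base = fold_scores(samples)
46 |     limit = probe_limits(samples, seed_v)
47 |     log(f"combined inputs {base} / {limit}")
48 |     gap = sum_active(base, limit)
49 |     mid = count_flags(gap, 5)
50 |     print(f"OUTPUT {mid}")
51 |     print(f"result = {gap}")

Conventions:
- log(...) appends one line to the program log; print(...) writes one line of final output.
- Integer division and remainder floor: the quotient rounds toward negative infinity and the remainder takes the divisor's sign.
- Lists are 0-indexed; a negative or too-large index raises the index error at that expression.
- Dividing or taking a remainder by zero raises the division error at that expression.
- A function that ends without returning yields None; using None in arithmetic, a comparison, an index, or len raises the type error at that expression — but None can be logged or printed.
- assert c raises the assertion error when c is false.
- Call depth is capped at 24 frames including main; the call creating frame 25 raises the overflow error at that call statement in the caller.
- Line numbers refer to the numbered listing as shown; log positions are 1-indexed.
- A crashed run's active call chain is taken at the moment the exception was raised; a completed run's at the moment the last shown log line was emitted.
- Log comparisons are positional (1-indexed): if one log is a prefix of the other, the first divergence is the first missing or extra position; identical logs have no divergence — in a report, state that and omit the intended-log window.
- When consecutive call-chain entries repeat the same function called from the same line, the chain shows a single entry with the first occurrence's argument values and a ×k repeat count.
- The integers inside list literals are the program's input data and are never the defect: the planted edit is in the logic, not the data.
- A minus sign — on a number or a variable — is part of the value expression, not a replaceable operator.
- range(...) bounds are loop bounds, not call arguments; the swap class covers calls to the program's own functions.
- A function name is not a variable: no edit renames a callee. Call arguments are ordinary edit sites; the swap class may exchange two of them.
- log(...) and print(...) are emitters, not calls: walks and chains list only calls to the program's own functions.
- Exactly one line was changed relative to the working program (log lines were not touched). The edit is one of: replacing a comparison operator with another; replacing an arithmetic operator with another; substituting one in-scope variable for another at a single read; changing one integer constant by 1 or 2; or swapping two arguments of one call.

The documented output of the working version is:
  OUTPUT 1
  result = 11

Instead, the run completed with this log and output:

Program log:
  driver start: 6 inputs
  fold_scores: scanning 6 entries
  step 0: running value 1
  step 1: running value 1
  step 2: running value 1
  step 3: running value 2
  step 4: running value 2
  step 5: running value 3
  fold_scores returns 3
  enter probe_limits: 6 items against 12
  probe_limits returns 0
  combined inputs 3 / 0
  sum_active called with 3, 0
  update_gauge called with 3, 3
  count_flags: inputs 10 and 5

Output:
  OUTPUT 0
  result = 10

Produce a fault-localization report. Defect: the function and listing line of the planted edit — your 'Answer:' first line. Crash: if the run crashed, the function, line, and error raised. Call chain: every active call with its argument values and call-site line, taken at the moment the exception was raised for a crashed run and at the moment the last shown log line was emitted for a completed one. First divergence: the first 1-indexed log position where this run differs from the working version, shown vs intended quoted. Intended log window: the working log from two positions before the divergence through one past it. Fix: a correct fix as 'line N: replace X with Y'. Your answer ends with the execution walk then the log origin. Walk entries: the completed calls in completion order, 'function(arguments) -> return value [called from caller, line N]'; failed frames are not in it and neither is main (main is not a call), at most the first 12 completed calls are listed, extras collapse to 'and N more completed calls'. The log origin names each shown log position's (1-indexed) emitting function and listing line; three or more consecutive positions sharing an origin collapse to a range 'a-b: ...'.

Answer: the defect is in update_gauge at line 24.
Core observation: Everything matches until log position 15, which reads 'count_flags: inputs 10 and 5' in place of 'count_flags: inputs 11 and 5'.
Call chain: main -> count_flags(10, 5) (called at line 49).
First divergence: position 15 — the shown line 'count_flags: inputs 10 and 5' should read 'count_flags: inputs 11 and 5'.
Intended log window:
  13: sum_active called with 3, 0
  14: update_gauge called with 3, 3
  15: count_flags: inputs 11 and 5
Execution walk:
  fold_scores([8, 9, 7, 12, 3, 6]) -> 3  [called from main, line 45]
  probe_limits([8, 9, 7, 12, 3, 6], 12) -> 0  [called from main, line 46]
  update_gauge(3, 3) -> 10  [called from sum_active, line 33]
  sum_active(3, 0) -> 10  [called from main, line 48]
  count_flags(10, 5) -> 0  [called from main, line 49]
Log origins:
  1: emitted by main (line 44)
  2: emitted by fold_scores (line 2)
  3-8: emitted by fold_scores (line 7)
  9: emitted by fold_scores (line 8)
  10: emitted by probe_limits (line 12)
  11: emitted by probe_limits (line 17)
  12: emitted by main (line 47)
  13: emitted by sum_active (line 30)
  14: emitted by update_gauge (line 21)
  15: emitted by count_flags (line 36)
A correct fix: line 24: replace `10` with `11`.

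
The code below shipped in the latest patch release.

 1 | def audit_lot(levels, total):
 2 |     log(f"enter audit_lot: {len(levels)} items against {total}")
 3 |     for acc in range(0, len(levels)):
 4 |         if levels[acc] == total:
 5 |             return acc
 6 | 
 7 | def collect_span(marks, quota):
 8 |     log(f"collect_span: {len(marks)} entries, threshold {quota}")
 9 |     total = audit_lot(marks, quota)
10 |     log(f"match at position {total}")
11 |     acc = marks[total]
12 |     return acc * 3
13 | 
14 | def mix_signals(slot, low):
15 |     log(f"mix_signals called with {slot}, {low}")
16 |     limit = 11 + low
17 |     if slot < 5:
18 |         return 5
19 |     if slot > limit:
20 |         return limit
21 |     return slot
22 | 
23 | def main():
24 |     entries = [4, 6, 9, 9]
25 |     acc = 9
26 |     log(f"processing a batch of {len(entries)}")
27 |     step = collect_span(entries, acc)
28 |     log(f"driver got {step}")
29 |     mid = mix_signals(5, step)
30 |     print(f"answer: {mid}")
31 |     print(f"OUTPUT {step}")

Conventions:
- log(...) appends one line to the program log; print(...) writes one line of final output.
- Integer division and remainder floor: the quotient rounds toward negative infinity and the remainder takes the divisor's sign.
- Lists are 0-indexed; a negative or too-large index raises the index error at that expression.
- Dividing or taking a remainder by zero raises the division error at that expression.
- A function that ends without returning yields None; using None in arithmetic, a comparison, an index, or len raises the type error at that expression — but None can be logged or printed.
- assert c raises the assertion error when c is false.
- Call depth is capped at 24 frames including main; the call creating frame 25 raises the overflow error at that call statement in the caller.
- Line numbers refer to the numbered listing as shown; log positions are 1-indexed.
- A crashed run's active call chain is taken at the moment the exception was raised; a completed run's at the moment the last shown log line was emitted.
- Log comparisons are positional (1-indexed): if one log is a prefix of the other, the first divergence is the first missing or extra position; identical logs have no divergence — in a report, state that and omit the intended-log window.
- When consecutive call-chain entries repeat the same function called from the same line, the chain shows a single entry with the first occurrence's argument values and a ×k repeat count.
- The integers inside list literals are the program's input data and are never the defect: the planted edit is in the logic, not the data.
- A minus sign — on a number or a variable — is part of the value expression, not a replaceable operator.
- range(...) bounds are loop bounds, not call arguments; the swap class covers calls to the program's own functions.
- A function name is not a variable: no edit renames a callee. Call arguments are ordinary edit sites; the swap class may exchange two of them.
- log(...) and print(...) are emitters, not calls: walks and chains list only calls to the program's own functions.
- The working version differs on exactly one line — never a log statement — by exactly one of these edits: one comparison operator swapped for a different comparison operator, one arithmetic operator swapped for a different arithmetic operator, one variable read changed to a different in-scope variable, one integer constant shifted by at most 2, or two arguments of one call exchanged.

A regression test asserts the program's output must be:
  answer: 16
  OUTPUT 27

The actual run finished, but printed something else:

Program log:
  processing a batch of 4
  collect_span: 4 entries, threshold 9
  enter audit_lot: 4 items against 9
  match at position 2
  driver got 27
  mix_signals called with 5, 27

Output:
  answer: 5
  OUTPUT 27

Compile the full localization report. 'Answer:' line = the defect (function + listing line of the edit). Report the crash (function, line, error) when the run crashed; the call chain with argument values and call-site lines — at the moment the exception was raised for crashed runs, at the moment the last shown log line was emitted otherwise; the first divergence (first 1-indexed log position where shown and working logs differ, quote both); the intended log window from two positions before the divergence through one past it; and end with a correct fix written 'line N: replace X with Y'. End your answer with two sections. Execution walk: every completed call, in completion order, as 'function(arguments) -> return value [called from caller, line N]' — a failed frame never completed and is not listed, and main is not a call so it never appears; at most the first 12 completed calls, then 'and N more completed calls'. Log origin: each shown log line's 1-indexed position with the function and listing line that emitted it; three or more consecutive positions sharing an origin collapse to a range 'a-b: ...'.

Answer: the defect is in main at line 29.
Key observation: At log position 6 the runs split — shown 'mix_signals called with 5, 27', but the working version logs 'mix_signals called with 27, 5'.
Call chain: main -> mix_signals(5, 27) (called at line 29).
First divergence: at position 6 the run shows 'mix_signals called with 5, 27' where the working version logs 'mix_signals called with 27, 5'.
Intended log window:
  4: match at position 2
  5: driver got 27
  6: mix_signals called with 27, 5
Execution walk:
  audit_lot([4, 6, 9, 9], 9) -> 2  [called from collect_span, line 9]
  collect_span([4, 6, 9, 9], 9) -> 27  [called from main, line 27]
  mix_signals(5, 27) -> 5  [called from main, line 29]
Origin of each log line:
  1 — main, line 26
  2 — collect_span, line 8
  3 — audit_lot, line 2
  4 — collect_span, line 10
  5 — main, line 28
  6 — mix_signals, line 15
A correct fix: line 29: replace `mix_signals(5, step)` with `mix_signals(step, 5)`.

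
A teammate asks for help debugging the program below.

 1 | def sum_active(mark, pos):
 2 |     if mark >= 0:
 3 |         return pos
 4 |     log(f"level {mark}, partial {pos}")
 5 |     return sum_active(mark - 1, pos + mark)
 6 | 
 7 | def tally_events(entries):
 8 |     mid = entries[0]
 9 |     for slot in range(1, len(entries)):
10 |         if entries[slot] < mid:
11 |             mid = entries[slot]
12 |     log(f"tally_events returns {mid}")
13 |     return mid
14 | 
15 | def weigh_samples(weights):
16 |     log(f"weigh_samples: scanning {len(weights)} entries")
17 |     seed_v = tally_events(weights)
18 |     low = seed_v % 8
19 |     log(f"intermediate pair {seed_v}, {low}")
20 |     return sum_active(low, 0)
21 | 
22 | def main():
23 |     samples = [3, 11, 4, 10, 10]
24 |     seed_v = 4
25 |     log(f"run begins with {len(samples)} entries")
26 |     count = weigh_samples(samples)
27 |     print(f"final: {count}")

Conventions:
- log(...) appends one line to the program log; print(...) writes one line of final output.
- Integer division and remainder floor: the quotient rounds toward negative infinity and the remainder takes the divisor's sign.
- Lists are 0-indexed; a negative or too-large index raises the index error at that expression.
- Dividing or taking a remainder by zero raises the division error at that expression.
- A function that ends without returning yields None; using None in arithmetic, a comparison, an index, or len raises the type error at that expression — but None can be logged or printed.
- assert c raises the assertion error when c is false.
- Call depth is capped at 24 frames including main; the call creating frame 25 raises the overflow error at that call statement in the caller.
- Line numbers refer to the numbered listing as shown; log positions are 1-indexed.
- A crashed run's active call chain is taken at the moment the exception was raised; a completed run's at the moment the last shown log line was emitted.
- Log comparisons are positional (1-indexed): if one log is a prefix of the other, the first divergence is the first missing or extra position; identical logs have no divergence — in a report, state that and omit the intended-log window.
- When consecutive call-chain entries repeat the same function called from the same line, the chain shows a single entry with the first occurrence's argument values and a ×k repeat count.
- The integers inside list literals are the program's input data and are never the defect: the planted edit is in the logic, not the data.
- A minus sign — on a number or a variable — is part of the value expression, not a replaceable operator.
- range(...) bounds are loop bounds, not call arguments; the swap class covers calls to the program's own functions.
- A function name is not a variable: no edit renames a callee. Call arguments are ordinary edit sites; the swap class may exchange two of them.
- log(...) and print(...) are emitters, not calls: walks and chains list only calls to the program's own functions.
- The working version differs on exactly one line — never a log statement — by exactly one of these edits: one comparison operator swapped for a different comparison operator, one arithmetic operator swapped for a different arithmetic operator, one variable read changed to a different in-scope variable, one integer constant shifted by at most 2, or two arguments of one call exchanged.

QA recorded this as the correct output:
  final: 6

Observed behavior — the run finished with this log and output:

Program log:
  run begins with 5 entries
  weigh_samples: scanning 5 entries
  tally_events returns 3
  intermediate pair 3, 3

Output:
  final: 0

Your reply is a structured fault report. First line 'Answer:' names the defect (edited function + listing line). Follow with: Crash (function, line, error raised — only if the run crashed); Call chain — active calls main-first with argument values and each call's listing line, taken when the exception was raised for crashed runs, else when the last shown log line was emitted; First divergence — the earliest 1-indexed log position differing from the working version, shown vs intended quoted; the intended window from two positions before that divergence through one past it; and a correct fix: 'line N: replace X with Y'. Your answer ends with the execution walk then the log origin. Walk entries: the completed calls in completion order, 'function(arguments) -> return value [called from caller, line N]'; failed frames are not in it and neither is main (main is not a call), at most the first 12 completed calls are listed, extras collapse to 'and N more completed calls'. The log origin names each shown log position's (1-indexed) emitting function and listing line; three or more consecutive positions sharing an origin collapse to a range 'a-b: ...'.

Answer: the defect is in sum_active at line 2.
Key fact: After 4 matching log lines the faulty run goes silent, while the working version continues with 'level 3, partial 0'.
Call chain: main -> weigh_samples([3, 11, 4, 10, 10]) (called at line 26).
First divergence: position 5 (shown log ended at 4 lines; the working version continues: 'level 3, partial 0').
Intended log window:
  3: tally_events returns 3
  4: intermediate pair 3, 3
  5: level 3, partial 0
  6: level 2, partial 3
Execution walk:
  tally_events([3, 11, 4, 10, 10]) -> 3  [called from weigh_samples, line 17]
  sum_active(3, 0) -> 0  [called from weigh_samples, line 20]
  weigh_samples([3, 11, 4, 10, 10]) -> 0  [called from main, line 26]
Log line origins:
  1 — main, line 25
  2 — weigh_samples, line 16
  3 — tally_events, line 12
  4 — weigh_samples, line 19
A correct fix: line 2: replace `>=` with `<=`.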